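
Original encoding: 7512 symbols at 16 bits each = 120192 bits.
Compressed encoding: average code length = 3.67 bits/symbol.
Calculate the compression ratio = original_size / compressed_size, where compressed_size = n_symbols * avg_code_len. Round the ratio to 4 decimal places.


original_size = n_symbols * orig_bits = 7512 * 16 = 120192 bits
compressed_size = n_symbols * avg_code_len = 7512 * 3.67 = 27569.04 bits
ratio = original_size / compressed_size = 120192 / 27569.04 = 4.3597

Compression ratio = 4.3597


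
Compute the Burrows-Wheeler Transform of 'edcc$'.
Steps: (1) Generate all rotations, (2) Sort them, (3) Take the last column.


Rotations (sorted):
  0: $edcc -> last char: c
  1: c$edc -> last char: c
  2: cc$ed -> last char: d
  3: dcc$e -> last char: e
  4: edcc$ -> last char: $


BWT = ccde$


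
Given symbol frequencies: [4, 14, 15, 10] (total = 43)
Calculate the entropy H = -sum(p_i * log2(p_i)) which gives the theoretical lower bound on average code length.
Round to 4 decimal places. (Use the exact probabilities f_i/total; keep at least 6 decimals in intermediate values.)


Per-symbol terms -p_i * log2(p_i) with p_i = f_i/43:
  p = 4/43 = 0.093023: log2(p) = -3.426265, -p*log2(p) = 0.318722
  p = 14/43 = 0.325581: log2(p) = -1.618910, -p*log2(p) = 0.527087
  p = 15/43 = 0.348837: log2(p) = -1.519374, -p*log2(p) = 0.530014
  p = 10/43 = 0.232558: log2(p) = -2.104337, -p*log2(p) = 0.489381
H = 0.318722 + 0.527087 + 0.530014 + 0.489381 = 1.865204

H = 1.8652 bits/symbol


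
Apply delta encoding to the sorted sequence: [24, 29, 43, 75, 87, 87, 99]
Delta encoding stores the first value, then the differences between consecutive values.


First value: 24
Deltas:
  29 - 24 = 5
  43 - 29 = 14
  75 - 43 = 32
  87 - 75 = 12
  87 - 87 = 0
  99 - 87 = 12


Delta encoded: [24, 5, 14, 32, 12, 0, 12]


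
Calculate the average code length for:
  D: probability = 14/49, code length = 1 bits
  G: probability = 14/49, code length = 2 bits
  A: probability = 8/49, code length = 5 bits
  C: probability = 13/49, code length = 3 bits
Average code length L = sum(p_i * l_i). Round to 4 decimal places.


Weighted contributions p_i * l_i:
  D: (14/49) * 1 = 14/49
  G: (14/49) * 2 = 28/49
  A: (8/49) * 5 = 40/49
  C: (13/49) * 3 = 39/49
Sum = (14 + 28 + 40 + 39)/49 = 121/49

L = 121/49 = 2.4694 bits/symbol


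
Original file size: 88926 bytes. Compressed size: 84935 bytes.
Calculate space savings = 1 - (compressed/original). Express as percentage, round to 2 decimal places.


ratio = compressed/original = 84935/88926 = 0.95512
savings = 1 - ratio = 1 - 0.95512 = 0.04488
as a percentage: 0.04488 * 100 = 4.49%

Space savings = 1 - 84935/88926 = 4.49%


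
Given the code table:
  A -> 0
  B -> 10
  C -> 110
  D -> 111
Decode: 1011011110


Decoding:
10 -> B
110 -> C
111 -> D
10 -> B


Result: BCDB


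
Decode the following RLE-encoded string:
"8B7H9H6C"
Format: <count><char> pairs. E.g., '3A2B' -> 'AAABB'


Expanding each <count><char> pair:
  8B -> 'BBBBBBBB'
  7H -> 'HHHHHHH'
  9H -> 'HHHHHHHHH'
  6C -> 'CCCCCC'

Decoded = BBBBBBBBHHHHHHHHHHHHHHHHCCCCCC


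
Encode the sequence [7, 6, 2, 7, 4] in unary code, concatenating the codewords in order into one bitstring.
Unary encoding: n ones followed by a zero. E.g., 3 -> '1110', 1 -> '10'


Encode each number as n ones followed by a terminating 0:
  7 -> 11111110 (8 bits)
  6 -> 1111110 (7 bits)
  2 -> 110 (3 bits)
  7 -> 11111110 (8 bits)
  4 -> 11110 (5 bits)
Total length = 8 + 7 + 3 + 8 + 5 = 31 bits.

Unary([7, 6, 2, 7, 4]) = 1111111011111101101111111011110 (31 bits)


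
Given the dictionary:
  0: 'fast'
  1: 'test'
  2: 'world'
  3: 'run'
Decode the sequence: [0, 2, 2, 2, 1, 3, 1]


Look up each index in the dictionary:
  0 -> 'fast'
  2 -> 'world'
  2 -> 'world'
  2 -> 'world'
  1 -> 'test'
  3 -> 'run'
  1 -> 'test'

Decoded: "fast world world world test run test"


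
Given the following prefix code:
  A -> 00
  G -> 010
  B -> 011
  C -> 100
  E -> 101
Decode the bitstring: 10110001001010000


Decoding step by step:
Bits 101 -> E
Bits 100 -> C
Bits 010 -> G
Bits 010 -> G
Bits 100 -> C
Bits 00 -> A


Decoded message: ECGGCA


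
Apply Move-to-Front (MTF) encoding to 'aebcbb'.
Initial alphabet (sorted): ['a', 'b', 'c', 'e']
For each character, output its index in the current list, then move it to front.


MTF encoding:
'a': index 0 in ['a', 'b', 'c', 'e'] -> ['a', 'b', 'c', 'e']
'e': index 3 in ['a', 'b', 'c', 'e'] -> ['e', 'a', 'b', 'c']
'b': index 2 in ['e', 'a', 'b', 'c'] -> ['b', 'e', 'a', 'c']
'c': index 3 in ['b', 'e', 'a', 'c'] -> ['c', 'b', 'e', 'a']
'b': index 1 in ['c', 'b', 'e', 'a'] -> ['b', 'c', 'e', 'a']
'b': index 0 in ['b', 'c', 'e', 'a'] -> ['b', 'c', 'e', 'a']


Output: [0, 3, 2, 3, 1, 0]


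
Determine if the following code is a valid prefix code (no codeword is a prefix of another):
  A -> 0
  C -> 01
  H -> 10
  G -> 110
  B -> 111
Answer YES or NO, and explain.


Checking each pair (does one codeword prefix another?):
  A='0' vs C='01': prefix -- VIOLATION

NO -- this is NOT a valid prefix code. A (0) is a prefix of C (01).


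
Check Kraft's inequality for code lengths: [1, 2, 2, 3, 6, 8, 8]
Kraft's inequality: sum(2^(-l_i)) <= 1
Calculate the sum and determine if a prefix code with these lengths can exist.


Sum = 2^(-1) + 2^(-2) + 2^(-2) + 2^(-3) + 2^(-6) + 2^(-8) + 2^(-8)
    = 0.5 + 0.25 + 0.25 + 0.125 + 0.015625 + 0.00390625 + 0.00390625
    = 294/256 = 1.1484375
Since 1.1484375 > 1, Kraft's inequality is NOT satisfied.
A prefix code with these lengths CANNOT exist.

Kraft sum = 1.1484375. Not satisfied.


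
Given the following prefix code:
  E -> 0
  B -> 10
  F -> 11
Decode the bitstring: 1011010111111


Decoding step by step:
Bits 10 -> B
Bits 11 -> F
Bits 0 -> E
Bits 10 -> B
Bits 11 -> F
Bits 11 -> F
Bits 11 -> F


Decoded message: BFEBFFF


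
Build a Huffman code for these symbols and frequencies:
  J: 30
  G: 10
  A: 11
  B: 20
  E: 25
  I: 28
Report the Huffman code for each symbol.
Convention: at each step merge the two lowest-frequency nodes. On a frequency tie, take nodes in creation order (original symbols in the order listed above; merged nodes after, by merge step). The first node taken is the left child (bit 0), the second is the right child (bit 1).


Huffman tree construction:
Step 1: Merge G(10) + A(11) = 21
Step 2: Merge B(20) + (G+A)(21) = 41
Step 3: Merge E(25) + I(28) = 53
Step 4: Merge J(30) + (B+(G+A))(41) = 71
Step 5: Merge (E+I)(53) + (J+(B+(G+A)))(71) = 124
Read each symbol's code off the tree from the root (left child = 0, right child = 1).

Codes:
  J: 10 (length 2)
  G: 1110 (length 4)
  A: 1111 (length 4)
  B: 110 (length 3)
  E: 00 (length 2)
  I: 01 (length 2)
Average code length: 310/124 = 2.5000 bits/symbol


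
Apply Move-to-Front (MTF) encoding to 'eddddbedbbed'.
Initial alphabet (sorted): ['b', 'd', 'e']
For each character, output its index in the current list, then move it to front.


MTF encoding:
'e': index 2 in ['b', 'd', 'e'] -> ['e', 'b', 'd']
'd': index 2 in ['e', 'b', 'd'] -> ['d', 'e', 'b']
'd': index 0 in ['d', 'e', 'b'] -> ['d', 'e', 'b']
'd': index 0 in ['d', 'e', 'b'] -> ['d', 'e', 'b']
'd': index 0 in ['d', 'e', 'b'] -> ['d', 'e', 'b']
'b': index 2 in ['d', 'e', 'b'] -> ['b', 'd', 'e']
'e': index 2 in ['b', 'd', 'e'] -> ['e', 'b', 'd']
'd': index 2 in ['e', 'b', 'd'] -> ['d', 'e', 'b']
'b': index 2 in ['d', 'e', 'b'] -> ['b', 'd', 'e']
'b': index 0 in ['b', 'd', 'e'] -> ['b', 'd', 'e']
'e': index 2 in ['b', 'd', 'e'] -> ['e', 'b', 'd']
'd': index 2 in ['e', 'b', 'd'] -> ['d', 'e', 'b']


Output: [2, 2, 0, 0, 0, 2, 2, 2, 2, 0, 2, 2]


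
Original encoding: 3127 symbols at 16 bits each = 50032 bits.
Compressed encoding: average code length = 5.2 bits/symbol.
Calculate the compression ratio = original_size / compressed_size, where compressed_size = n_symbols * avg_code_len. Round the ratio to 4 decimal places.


original_size = n_symbols * orig_bits = 3127 * 16 = 50032 bits
compressed_size = n_symbols * avg_code_len = 3127 * 5.2 = 16260.4 bits
ratio = original_size / compressed_size = 50032 / 16260.4 = 3.0769

Compression ratio = 3.0769


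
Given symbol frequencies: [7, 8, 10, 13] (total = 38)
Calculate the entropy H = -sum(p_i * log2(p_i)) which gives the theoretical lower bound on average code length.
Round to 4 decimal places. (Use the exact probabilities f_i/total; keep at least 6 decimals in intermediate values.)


Per-symbol terms -p_i * log2(p_i) with p_i = f_i/38:
  p = 7/38 = 0.184211: log2(p) = -2.440573, -p*log2(p) = 0.449579
  p = 8/38 = 0.210526: log2(p) = -2.247928, -p*log2(p) = 0.473248
  p = 10/38 = 0.263158: log2(p) = -1.925999, -p*log2(p) = 0.506842
  p = 13/38 = 0.342105: log2(p) = -1.547488, -p*log2(p) = 0.529404
H = 0.449579 + 0.473248 + 0.506842 + 0.529404 = 1.959073

H = 1.9591 bits/symbol


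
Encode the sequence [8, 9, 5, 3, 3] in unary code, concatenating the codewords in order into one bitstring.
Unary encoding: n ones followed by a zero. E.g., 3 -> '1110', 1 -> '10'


Encode each number as n ones followed by a terminating 0:
  8 -> 111111110 (9 bits)
  9 -> 1111111110 (10 bits)
  5 -> 111110 (6 bits)
  3 -> 1110 (4 bits)
  3 -> 1110 (4 bits)
Total length = 9 + 10 + 6 + 4 + 4 = 33 bits.

Unary([8, 9, 5, 3, 3]) = 111111110111111111011111011101110 (33 bits)


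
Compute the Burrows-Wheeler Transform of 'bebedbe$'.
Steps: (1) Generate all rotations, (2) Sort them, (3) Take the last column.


Rotations (sorted):
  0: $bebedbe -> last char: e
  1: be$bebed -> last char: d
  2: bebedbe$ -> last char: $
  3: bedbe$be -> last char: e
  4: dbe$bebe -> last char: e
  5: e$bebedb -> last char: b
  6: ebedbe$b -> last char: b
  7: edbe$beb -> last char: b


BWT = ed$eebbb


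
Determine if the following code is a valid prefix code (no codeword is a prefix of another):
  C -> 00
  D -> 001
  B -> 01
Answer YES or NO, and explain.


Checking each pair (does one codeword prefix another?):
  C='00' vs D='001': prefix -- VIOLATION

NO -- this is NOT a valid prefix code. C (00) is a prefix of D (001).


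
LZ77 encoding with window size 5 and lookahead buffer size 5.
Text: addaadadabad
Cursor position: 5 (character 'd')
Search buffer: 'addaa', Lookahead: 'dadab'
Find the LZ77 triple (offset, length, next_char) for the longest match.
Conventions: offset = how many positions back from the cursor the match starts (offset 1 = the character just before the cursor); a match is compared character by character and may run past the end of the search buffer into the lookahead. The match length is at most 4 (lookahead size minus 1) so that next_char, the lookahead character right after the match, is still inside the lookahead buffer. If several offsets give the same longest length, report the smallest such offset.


Try each offset into the search buffer:
  offset=1 (pos 4, char 'a'): match length 0
  offset=2 (pos 3, char 'a'): match length 0
  offset=3 (pos 2, char 'd'): match length 2
  offset=4 (pos 1, char 'd'): match length 1
  offset=5 (pos 0, char 'a'): match length 0
Longest match has length 2 at offset 3.
next_char = character at position 5 + 2 = 7 -> 'd'

Best match: offset=3, length=2 (matching 'da' starting at position 2)
LZ77 triple: (3, 2, 'd')


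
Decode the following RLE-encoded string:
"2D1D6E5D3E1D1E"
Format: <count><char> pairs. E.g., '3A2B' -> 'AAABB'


Expanding each <count><char> pair:
  2D -> 'DD'
  1D -> 'D'
  6E -> 'EEEEEE'
  5D -> 'DDDDD'
  3E -> 'EEE'
  1D -> 'D'
  1E -> 'E'

Decoded = DDDEEEEEEDDDDDEEEDE


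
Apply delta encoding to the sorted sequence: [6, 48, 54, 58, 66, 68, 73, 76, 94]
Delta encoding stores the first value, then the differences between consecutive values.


First value: 6
Deltas:
  48 - 6 = 42
  54 - 48 = 6
  58 - 54 = 4
  66 - 58 = 8
  68 - 66 = 2
  73 - 68 = 5
  76 - 73 = 3
  94 - 76 = 18


Delta encoded: [6, 42, 6, 4, 8, 2, 5, 3, 18]


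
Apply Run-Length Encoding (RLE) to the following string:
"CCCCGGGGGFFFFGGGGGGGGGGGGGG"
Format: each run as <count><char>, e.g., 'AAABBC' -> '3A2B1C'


Scanning runs left to right:
  i=0: run of 'C' x 4 -> '4C'
  i=4: run of 'G' x 5 -> '5G'
  i=9: run of 'F' x 4 -> '4F'
  i=13: run of 'G' x 14 -> '14G'

RLE = 4C5G4F14G


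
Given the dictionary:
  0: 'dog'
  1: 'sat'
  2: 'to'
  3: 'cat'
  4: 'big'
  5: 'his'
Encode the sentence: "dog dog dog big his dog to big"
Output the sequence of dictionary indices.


Look up each word in the dictionary:
  'dog' -> 0
  'dog' -> 0
  'dog' -> 0
  'big' -> 4
  'his' -> 5
  'dog' -> 0
  'to' -> 2
  'big' -> 4

Encoded: [0, 0, 0, 4, 5, 0, 2, 4]


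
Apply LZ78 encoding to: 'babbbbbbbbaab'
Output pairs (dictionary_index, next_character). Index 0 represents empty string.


LZ78 encoding steps:
Dictionary: {0: ''}
Step 1: w='' (idx 0), next='b' -> output (0, 'b'), add 'b' as idx 1
Step 2: w='' (idx 0), next='a' -> output (0, 'a'), add 'a' as idx 2
Step 3: w='b' (idx 1), next='b' -> output (1, 'b'), add 'bb' as idx 3
Step 4: w='bb' (idx 3), next='b' -> output (3, 'b'), add 'bbb' as idx 4
Step 5: w='bbb' (idx 4), next='a' -> output (4, 'a'), add 'bbba' as idx 5
Step 6: w='a' (idx 2), next='b' -> output (2, 'b'), add 'ab' as idx 6


Encoded: [(0, 'b'), (0, 'a'), (1, 'b'), (3, 'b'), (4, 'a'), (2, 'b')]


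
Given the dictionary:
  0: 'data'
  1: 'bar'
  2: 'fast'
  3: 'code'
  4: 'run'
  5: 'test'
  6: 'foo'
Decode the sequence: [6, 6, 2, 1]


Look up each index in the dictionary:
  6 -> 'foo'
  6 -> 'foo'
  2 -> 'fast'
  1 -> 'bar'

Decoded: "foo foo fast bar"


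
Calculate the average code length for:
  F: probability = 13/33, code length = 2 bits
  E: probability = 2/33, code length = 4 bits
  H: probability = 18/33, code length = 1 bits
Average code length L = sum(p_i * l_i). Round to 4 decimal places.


Weighted contributions p_i * l_i:
  F: (13/33) * 2 = 26/33
  E: (2/33) * 4 = 8/33
  H: (18/33) * 1 = 18/33
Sum = (26 + 8 + 18)/33 = 52/33

L = 52/33 = 1.5758 bits/symbol


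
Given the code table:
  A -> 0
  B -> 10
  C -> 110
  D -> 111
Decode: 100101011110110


Decoding:
10 -> B
0 -> A
10 -> B
10 -> B
111 -> D
10 -> B
110 -> C


Result: BABBDBC


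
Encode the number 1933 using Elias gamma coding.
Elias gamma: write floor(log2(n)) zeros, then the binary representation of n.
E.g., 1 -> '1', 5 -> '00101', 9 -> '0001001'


num_bits = floor(log2(1933)) + 1 = 11
leading_zeros = num_bits - 1 = 10
binary(1933) = 11110001101

Elias gamma(1933) = '0000000000' + '11110001101' = 000000000011110001101 (21 bits)


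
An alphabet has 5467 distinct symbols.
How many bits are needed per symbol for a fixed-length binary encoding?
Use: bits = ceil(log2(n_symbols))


log2(5467) = 12.4165
Bracket: 2^12 = 4096 < 5467 <= 2^13 = 8192
So ceil(log2(5467)) = 13

bits = ceil(log2(5467)) = ceil(12.4165) = 13 bits


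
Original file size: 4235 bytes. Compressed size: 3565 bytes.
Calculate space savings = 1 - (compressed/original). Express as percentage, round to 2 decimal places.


ratio = compressed/original = 3565/4235 = 0.841795
savings = 1 - ratio = 1 - 0.841795 = 0.158205
as a percentage: 0.158205 * 100 = 15.82%

Space savings = 1 - 3565/4235 = 15.82%


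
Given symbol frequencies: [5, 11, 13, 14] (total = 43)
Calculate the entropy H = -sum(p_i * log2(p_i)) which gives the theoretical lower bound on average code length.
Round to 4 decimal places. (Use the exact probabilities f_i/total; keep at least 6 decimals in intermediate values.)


Per-symbol terms -p_i * log2(p_i) with p_i = f_i/43:
  p = 5/43 = 0.116279: log2(p) = -3.104337, -p*log2(p) = 0.360969
  p = 11/43 = 0.255814: log2(p) = -1.966833, -p*log2(p) = 0.503143
  p = 13/43 = 0.302326: log2(p) = -1.725825, -p*log2(p) = 0.521761
  p = 14/43 = 0.325581: log2(p) = -1.618910, -p*log2(p) = 0.527087
H = 0.360969 + 0.503143 + 0.521761 + 0.527087 = 1.912960

H = 1.913 bits/symbol


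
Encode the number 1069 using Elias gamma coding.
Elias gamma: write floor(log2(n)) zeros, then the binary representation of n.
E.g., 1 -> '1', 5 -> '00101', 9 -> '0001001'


num_bits = floor(log2(1069)) + 1 = 11
leading_zeros = num_bits - 1 = 10
binary(1069) = 10000101101

Elias gamma(1069) = '0000000000' + '10000101101' = 000000000010000101101 (21 bits)


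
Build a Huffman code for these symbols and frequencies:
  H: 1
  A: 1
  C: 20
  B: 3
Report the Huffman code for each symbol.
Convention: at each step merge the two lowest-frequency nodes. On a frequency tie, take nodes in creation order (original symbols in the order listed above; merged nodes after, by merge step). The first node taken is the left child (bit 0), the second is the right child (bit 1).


Huffman tree construction:
Step 1: Merge H(1) + A(1) = 2
Step 2: Merge (H+A)(2) + B(3) = 5
Step 3: Merge ((H+A)+B)(5) + C(20) = 25
Read each symbol's code off the tree from the root (left child = 0, right child = 1).

Codes:
  H: 000 (length 3)
  A: 001 (length 3)
  C: 1 (length 1)
  B: 01 (length 2)
Average code length: 32/25 = 1.2800 bits/symbol


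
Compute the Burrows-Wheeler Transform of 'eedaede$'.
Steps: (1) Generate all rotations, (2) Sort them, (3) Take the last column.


Rotations (sorted):
  0: $eedaede -> last char: e
  1: aede$eed -> last char: d
  2: daede$ee -> last char: e
  3: de$eedae -> last char: e
  4: e$eedaed -> last char: d
  5: edaede$e -> last char: e
  6: ede$eeda -> last char: a
  7: eedaede$ -> last char: $


BWT = edeedea$


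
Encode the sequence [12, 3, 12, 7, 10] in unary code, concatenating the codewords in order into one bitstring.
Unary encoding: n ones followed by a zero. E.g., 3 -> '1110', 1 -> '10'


Encode each number as n ones followed by a terminating 0:
  12 -> 1111111111110 (13 bits)
  3 -> 1110 (4 bits)
  12 -> 1111111111110 (13 bits)
  7 -> 11111110 (8 bits)
  10 -> 11111111110 (11 bits)
Total length = 13 + 4 + 13 + 8 + 11 = 49 bits.

Unary([12, 3, 12, 7, 10]) = 1111111111110111011111111111101111111011111111110 (49 bits)


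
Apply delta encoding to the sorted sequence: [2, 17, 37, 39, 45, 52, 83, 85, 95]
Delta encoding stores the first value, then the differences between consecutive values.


First value: 2
Deltas:
  17 - 2 = 15
  37 - 17 = 20
  39 - 37 = 2
  45 - 39 = 6
  52 - 45 = 7
  83 - 52 = 31
  85 - 83 = 2
  95 - 85 = 10


Delta encoded: [2, 15, 20, 2, 6, 7, 31, 2, 10]


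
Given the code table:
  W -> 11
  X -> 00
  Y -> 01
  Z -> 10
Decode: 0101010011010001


Decoding:
01 -> Y
01 -> Y
01 -> Y
00 -> X
11 -> W
01 -> Y
00 -> X
01 -> Y


Result: YYYXWYXY


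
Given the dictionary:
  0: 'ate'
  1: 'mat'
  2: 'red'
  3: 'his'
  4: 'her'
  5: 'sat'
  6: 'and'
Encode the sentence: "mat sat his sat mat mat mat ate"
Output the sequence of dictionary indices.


Look up each word in the dictionary:
  'mat' -> 1
  'sat' -> 5
  'his' -> 3
  'sat' -> 5
  'mat' -> 1
  'mat' -> 1
  'mat' -> 1
  'ate' -> 0

Encoded: [1, 5, 3, 5, 1, 1, 1, 0]


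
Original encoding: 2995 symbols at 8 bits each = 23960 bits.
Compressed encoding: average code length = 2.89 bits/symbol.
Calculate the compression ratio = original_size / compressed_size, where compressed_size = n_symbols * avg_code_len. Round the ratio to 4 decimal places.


original_size = n_symbols * orig_bits = 2995 * 8 = 23960 bits
compressed_size = n_symbols * avg_code_len = 2995 * 2.89 = 8655.55 bits
ratio = original_size / compressed_size = 23960 / 8655.55 = 2.7682

Compression ratio = 2.7682


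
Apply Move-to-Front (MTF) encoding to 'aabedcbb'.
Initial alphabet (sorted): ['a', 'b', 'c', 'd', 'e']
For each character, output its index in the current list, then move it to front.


MTF encoding:
'a': index 0 in ['a', 'b', 'c', 'd', 'e'] -> ['a', 'b', 'c', 'd', 'e']
'a': index 0 in ['a', 'b', 'c', 'd', 'e'] -> ['a', 'b', 'c', 'd', 'e']
'b': index 1 in ['a', 'b', 'c', 'd', 'e'] -> ['b', 'a', 'c', 'd', 'e']
'e': index 4 in ['b', 'a', 'c', 'd', 'e'] -> ['e', 'b', 'a', 'c', 'd']
'd': index 4 in ['e', 'b', 'a', 'c', 'd'] -> ['d', 'e', 'b', 'a', 'c']
'c': index 4 in ['d', 'e', 'b', 'a', 'c'] -> ['c', 'd', 'e', 'b', 'a']
'b': index 3 in ['c', 'd', 'e', 'b', 'a'] -> ['b', 'c', 'd', 'e', 'a']
'b': index 0 in ['b', 'c', 'd', 'e', 'a'] -> ['b', 'c', 'd', 'e', 'a']


Output: [0, 0, 1, 4, 4, 4, 3, 0]


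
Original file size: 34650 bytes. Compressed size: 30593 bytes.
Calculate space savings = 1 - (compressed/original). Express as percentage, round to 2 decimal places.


ratio = compressed/original = 30593/34650 = 0.882915
savings = 1 - ratio = 1 - 0.882915 = 0.117085
as a percentage: 0.117085 * 100 = 11.71%

Space savings = 1 - 30593/34650 = 11.71%


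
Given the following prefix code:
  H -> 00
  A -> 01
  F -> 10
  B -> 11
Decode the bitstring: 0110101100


Decoding step by step:
Bits 01 -> A
Bits 10 -> F
Bits 10 -> F
Bits 11 -> B
Bits 00 -> H


Decoded message: AFFBH


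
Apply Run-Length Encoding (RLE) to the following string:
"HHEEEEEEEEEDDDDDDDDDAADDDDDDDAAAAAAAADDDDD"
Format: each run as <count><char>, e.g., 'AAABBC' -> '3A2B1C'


Scanning runs left to right:
  i=0: run of 'H' x 2 -> '2H'
  i=2: run of 'E' x 9 -> '9E'
  i=11: run of 'D' x 9 -> '9D'
  i=20: run of 'A' x 2 -> '2A'
  i=22: run of 'D' x 7 -> '7D'
  i=29: run of 'A' x 8 -> '8A'
  i=37: run of 'D' x 5 -> '5D'

RLE = 2H9E9D2A7D8A5D


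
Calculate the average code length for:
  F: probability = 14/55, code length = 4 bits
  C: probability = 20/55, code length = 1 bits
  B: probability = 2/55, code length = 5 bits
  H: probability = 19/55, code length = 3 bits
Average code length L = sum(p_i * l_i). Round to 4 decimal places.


Weighted contributions p_i * l_i:
  F: (14/55) * 4 = 56/55
  C: (20/55) * 1 = 20/55
  B: (2/55) * 5 = 10/55
  H: (19/55) * 3 = 57/55
Sum = (56 + 20 + 10 + 57)/55 = 143/55

L = 143/55 = 2.6000 bits/symbol


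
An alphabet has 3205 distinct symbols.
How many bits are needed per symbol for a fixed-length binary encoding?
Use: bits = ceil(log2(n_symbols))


log2(3205) = 11.6461
Bracket: 2^11 = 2048 < 3205 <= 2^12 = 4096
So ceil(log2(3205)) = 12

bits = ceil(log2(3205)) = ceil(11.6461) = 12 bits


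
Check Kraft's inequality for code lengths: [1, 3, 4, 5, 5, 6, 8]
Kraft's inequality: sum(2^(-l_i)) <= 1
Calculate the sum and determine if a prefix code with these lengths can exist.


Sum = 2^(-1) + 2^(-3) + 2^(-4) + 2^(-5) + 2^(-5) + 2^(-6) + 2^(-8)
    = 0.5 + 0.125 + 0.0625 + 0.03125 + 0.03125 + 0.015625 + 0.00390625
    = 197/256 = 0.76953125
Since 0.76953125 <= 1, Kraft's inequality IS satisfied.
A prefix code with these lengths CAN exist.

Kraft sum = 0.76953125. Satisfied.


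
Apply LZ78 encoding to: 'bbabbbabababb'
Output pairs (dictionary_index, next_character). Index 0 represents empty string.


LZ78 encoding steps:
Dictionary: {0: ''}
Step 1: w='' (idx 0), next='b' -> output (0, 'b'), add 'b' as idx 1
Step 2: w='b' (idx 1), next='a' -> output (1, 'a'), add 'ba' as idx 2
Step 3: w='b' (idx 1), next='b' -> output (1, 'b'), add 'bb' as idx 3
Step 4: w='ba' (idx 2), next='b' -> output (2, 'b'), add 'bab' as idx 4
Step 5: w='' (idx 0), next='a' -> output (0, 'a'), add 'a' as idx 5
Step 6: w='bab' (idx 4), next='b' -> output (4, 'b'), add 'babb' as idx 6


Encoded: [(0, 'b'), (1, 'a'), (1, 'b'), (2, 'b'), (0, 'a'), (4, 'b')]


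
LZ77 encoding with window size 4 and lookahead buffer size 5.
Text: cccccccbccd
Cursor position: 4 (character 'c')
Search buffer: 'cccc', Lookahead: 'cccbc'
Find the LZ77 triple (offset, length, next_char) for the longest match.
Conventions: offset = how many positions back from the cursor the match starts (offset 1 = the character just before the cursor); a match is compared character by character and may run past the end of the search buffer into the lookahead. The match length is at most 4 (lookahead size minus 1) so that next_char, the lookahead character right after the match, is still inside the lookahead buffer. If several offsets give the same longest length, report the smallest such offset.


Try each offset into the search buffer:
  offset=1 (pos 3, char 'c'): match length 3
  offset=2 (pos 2, char 'c'): match length 3
  offset=3 (pos 1, char 'c'): match length 3
  offset=4 (pos 0, char 'c'): match length 3
Longest match has length 3, found at offsets 1, 2, 3, 4; take the smallest, offset 1.
next_char = character at position 4 + 3 = 7 -> 'b'

Best match: offset=1, length=3 (matching 'ccc' starting at position 3)
LZ77 triple: (1, 3, 'b')


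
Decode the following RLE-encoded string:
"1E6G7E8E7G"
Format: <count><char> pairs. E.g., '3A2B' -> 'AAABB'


Expanding each <count><char> pair:
  1E -> 'E'
  6G -> 'GGGGGG'
  7E -> 'EEEEEEE'
  8E -> 'EEEEEEEE'
  7G -> 'GGGGGGG'

Decoded = EGGGGGGEEEEEEEEEEEEEEEGGGGGGG


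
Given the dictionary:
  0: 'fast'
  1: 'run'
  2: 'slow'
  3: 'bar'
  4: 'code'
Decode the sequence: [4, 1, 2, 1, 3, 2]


Look up each index in the dictionary:
  4 -> 'code'
  1 -> 'run'
  2 -> 'slow'
  1 -> 'run'
  3 -> 'bar'
  2 -> 'slow'

Decoded: "code run slow run bar slow"


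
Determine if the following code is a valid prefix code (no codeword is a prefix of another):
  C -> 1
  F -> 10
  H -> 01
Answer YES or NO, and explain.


Checking each pair (does one codeword prefix another?):
  C='1' vs F='10': prefix -- VIOLATION

NO -- this is NOT a valid prefix code. C (1) is a prefix of F (10).


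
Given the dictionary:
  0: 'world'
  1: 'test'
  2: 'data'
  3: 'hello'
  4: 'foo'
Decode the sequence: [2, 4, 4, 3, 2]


Look up each index in the dictionary:
  2 -> 'data'
  4 -> 'foo'
  4 -> 'foo'
  3 -> 'hello'
  2 -> 'data'

Decoded: "data foo foo hello data"


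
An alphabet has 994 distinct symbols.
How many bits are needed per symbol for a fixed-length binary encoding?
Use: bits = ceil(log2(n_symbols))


log2(994) = 9.9571
Bracket: 2^9 = 512 < 994 <= 2^10 = 1024
So ceil(log2(994)) = 10

bits = ceil(log2(994)) = ceil(9.9571) = 10 bits


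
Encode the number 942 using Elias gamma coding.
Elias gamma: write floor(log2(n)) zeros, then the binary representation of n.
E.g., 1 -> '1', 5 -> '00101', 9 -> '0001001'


num_bits = floor(log2(942)) + 1 = 10
leading_zeros = num_bits - 1 = 9
binary(942) = 1110101110

Elias gamma(942) = '000000000' + '1110101110' = 0000000001110101110 (19 bits)


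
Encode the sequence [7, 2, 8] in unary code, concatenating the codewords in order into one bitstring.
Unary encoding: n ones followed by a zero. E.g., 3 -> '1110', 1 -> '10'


Encode each number as n ones followed by a terminating 0:
  7 -> 11111110 (8 bits)
  2 -> 110 (3 bits)
  8 -> 111111110 (9 bits)
Total length = 8 + 3 + 9 = 20 bits.

Unary([7, 2, 8]) = 11111110110111111110 (20 bits)


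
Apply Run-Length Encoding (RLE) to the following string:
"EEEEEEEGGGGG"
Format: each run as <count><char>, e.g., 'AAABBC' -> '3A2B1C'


Scanning runs left to right:
  i=0: run of 'E' x 7 -> '7E'
  i=7: run of 'G' x 5 -> '5G'

RLE = 7E5G


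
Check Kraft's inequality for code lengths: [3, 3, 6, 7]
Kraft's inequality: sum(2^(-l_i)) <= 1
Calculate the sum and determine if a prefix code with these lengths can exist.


Sum = 2^(-3) + 2^(-3) + 2^(-6) + 2^(-7)
    = 0.125 + 0.125 + 0.015625 + 0.0078125
    = 35/128 = 0.2734375
Since 0.2734375 <= 1, Kraft's inequality IS satisfied.
A prefix code with these lengths CAN exist.

Kraft sum = 0.2734375. Satisfied.


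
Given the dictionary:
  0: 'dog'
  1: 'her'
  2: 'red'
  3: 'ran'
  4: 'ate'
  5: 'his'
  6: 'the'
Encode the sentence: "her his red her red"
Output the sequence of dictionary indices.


Look up each word in the dictionary:
  'her' -> 1
  'his' -> 5
  'red' -> 2
  'her' -> 1
  'red' -> 2

Encoded: [1, 5, 2, 1, 2]


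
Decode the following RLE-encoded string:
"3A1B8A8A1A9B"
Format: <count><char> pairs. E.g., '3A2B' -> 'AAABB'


Expanding each <count><char> pair:
  3A -> 'AAA'
  1B -> 'B'
  8A -> 'AAAAAAAA'
  8A -> 'AAAAAAAA'
  1A -> 'A'
  9B -> 'BBBBBBBBB'

Decoded = AAABAAAAAAAAAAAAAAAAABBBBBBBBB


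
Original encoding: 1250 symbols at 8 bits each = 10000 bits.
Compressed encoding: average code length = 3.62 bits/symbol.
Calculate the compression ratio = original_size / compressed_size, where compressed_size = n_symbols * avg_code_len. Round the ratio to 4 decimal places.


original_size = n_symbols * orig_bits = 1250 * 8 = 10000 bits
compressed_size = n_symbols * avg_code_len = 1250 * 3.62 = 4525.0 bits
ratio = original_size / compressed_size = 10000 / 4525.0 = 2.2099

Compression ratio = 2.2099


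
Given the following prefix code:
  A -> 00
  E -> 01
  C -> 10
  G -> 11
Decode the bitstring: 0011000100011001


Decoding step by step:
Bits 00 -> A
Bits 11 -> G
Bits 00 -> A
Bits 01 -> E
Bits 00 -> A
Bits 01 -> E
Bits 10 -> C
Bits 01 -> E


Decoded message: AGAEAECE


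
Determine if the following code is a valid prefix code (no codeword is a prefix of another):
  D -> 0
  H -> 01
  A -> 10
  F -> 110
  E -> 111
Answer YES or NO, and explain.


Checking each pair (does one codeword prefix another?):
  D='0' vs H='01': prefix -- VIOLATION

NO -- this is NOT a valid prefix code. D (0) is a prefix of H (01).


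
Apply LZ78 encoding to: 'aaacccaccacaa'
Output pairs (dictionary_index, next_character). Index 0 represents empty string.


LZ78 encoding steps:
Dictionary: {0: ''}
Step 1: w='' (idx 0), next='a' -> output (0, 'a'), add 'a' as idx 1
Step 2: w='a' (idx 1), next='a' -> output (1, 'a'), add 'aa' as idx 2
Step 3: w='' (idx 0), next='c' -> output (0, 'c'), add 'c' as idx 3
Step 4: w='c' (idx 3), next='c' -> output (3, 'c'), add 'cc' as idx 4
Step 5: w='a' (idx 1), next='c' -> output (1, 'c'), add 'ac' as idx 5
Step 6: w='c' (idx 3), next='a' -> output (3, 'a'), add 'ca' as idx 6
Step 7: w='ca' (idx 6), next='a' -> output (6, 'a'), add 'caa' as idx 7


Encoded: [(0, 'a'), (1, 'a'), (0, 'c'), (3, 'c'), (1, 'c'), (3, 'a'), (6, 'a')]


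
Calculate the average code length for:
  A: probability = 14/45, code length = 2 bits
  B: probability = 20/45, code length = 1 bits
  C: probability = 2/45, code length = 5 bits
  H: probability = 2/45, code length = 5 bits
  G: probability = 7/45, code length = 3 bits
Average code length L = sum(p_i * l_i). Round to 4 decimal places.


Weighted contributions p_i * l_i:
  A: (14/45) * 2 = 28/45
  B: (20/45) * 1 = 20/45
  C: (2/45) * 5 = 10/45
  H: (2/45) * 5 = 10/45
  G: (7/45) * 3 = 21/45
Sum = (28 + 20 + 10 + 10 + 21)/45 = 89/45

L = 89/45 = 1.9778 bits/symbol


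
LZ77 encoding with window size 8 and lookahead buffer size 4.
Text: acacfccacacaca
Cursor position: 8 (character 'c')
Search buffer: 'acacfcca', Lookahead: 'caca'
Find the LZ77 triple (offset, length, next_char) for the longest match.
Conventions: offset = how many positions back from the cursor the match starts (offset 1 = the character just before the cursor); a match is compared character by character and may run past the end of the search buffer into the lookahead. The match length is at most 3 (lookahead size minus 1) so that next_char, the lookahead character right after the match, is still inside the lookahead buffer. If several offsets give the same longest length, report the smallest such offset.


Try each offset into the search buffer:
  offset=1 (pos 7, char 'a'): match length 0
  offset=2 (pos 6, char 'c'): match length 3
  offset=3 (pos 5, char 'c'): match length 1
  offset=4 (pos 4, char 'f'): match length 0
  offset=5 (pos 3, char 'c'): match length 1
  offset=6 (pos 2, char 'a'): match length 0
  offset=7 (pos 1, char 'c'): match length 3
  offset=8 (pos 0, char 'a'): match length 0
Longest match has length 3, found at offsets 2, 7; take the smallest, offset 2.
next_char = character at position 8 + 3 = 11 -> 'a'

Best match: offset=2, length=3 (matching 'cac' starting at position 6)
LZ77 triple: (2, 3, 'a')


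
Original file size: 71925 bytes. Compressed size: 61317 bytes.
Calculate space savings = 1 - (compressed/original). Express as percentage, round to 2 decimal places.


ratio = compressed/original = 61317/71925 = 0.852513
savings = 1 - ratio = 1 - 0.852513 = 0.147487
as a percentage: 0.147487 * 100 = 14.75%

Space savings = 1 - 61317/71925 = 14.75%


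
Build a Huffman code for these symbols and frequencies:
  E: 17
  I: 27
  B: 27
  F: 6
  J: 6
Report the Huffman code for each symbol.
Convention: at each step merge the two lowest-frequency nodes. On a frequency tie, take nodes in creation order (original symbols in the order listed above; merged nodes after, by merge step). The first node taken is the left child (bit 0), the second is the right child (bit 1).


Huffman tree construction:
Step 1: Merge F(6) + J(6) = 12
Step 2: Merge (F+J)(12) + E(17) = 29
Step 3: Merge I(27) + B(27) = 54
Step 4: Merge ((F+J)+E)(29) + (I+B)(54) = 83
Read each symbol's code off the tree from the root (left child = 0, right child = 1).

Codes:
  E: 01 (length 2)
  I: 10 (length 2)
  B: 11 (length 2)
  F: 000 (length 3)
  J: 001 (length 3)
Average code length: 178/83 = 2.1446 bits/symbol


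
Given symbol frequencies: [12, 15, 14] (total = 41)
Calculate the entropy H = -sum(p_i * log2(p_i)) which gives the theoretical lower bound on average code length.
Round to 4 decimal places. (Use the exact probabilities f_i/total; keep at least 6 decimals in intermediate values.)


Per-symbol terms -p_i * log2(p_i) with p_i = f_i/41:
  p = 12/41 = 0.292683: log2(p) = -1.772590, -p*log2(p) = 0.518807
  p = 15/41 = 0.365854: log2(p) = -1.450661, -p*log2(p) = 0.530730
  p = 14/41 = 0.341463: log2(p) = -1.550197, -p*log2(p) = 0.529336
H = 0.518807 + 0.530730 + 0.529336 = 1.578873

H = 1.5789 bits/symbol


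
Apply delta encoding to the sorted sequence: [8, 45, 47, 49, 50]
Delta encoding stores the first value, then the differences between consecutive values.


First value: 8
Deltas:
  45 - 8 = 37
  47 - 45 = 2
  49 - 47 = 2
  50 - 49 = 1


Delta encoded: [8, 37, 2, 2, 1]


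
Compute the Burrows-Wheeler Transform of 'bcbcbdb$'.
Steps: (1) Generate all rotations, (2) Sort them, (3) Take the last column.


Rotations (sorted):
  0: $bcbcbdb -> last char: b
  1: b$bcbcbd -> last char: d
  2: bcbcbdb$ -> last char: $
  3: bcbdb$bc -> last char: c
  4: bdb$bcbc -> last char: c
  5: cbcbdb$b -> last char: b
  6: cbdb$bcb -> last char: b
  7: db$bcbcb -> last char: b


BWT = bd$ccbbb


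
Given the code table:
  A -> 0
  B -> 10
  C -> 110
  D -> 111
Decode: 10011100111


Decoding:
10 -> B
0 -> A
111 -> D
0 -> A
0 -> A
111 -> D


Result: BADAAD


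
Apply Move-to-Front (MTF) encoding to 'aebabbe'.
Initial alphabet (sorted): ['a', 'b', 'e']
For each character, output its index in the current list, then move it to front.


MTF encoding:
'a': index 0 in ['a', 'b', 'e'] -> ['a', 'b', 'e']
'e': index 2 in ['a', 'b', 'e'] -> ['e', 'a', 'b']
'b': index 2 in ['e', 'a', 'b'] -> ['b', 'e', 'a']
'a': index 2 in ['b', 'e', 'a'] -> ['a', 'b', 'e']
'b': index 1 in ['a', 'b', 'e'] -> ['b', 'a', 'e']
'b': index 0 in ['b', 'a', 'e'] -> ['b', 'a', 'e']
'e': index 2 in ['b', 'a', 'e'] -> ['e', 'b', 'a']


Output: [0, 2, 2, 2, 1, 0, 2]


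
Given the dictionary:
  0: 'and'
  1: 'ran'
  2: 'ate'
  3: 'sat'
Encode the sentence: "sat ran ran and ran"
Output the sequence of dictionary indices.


Look up each word in the dictionary:
  'sat' -> 3
  'ran' -> 1
  'ran' -> 1
  'and' -> 0
  'ran' -> 1

Encoded: [3, 1, 1, 0, 1]


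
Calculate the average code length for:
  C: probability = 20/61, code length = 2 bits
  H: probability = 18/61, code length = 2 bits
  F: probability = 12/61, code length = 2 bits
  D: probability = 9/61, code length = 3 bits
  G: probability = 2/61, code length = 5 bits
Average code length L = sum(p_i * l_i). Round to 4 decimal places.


Weighted contributions p_i * l_i:
  C: (20/61) * 2 = 40/61
  H: (18/61) * 2 = 36/61
  F: (12/61) * 2 = 24/61
  D: (9/61) * 3 = 27/61
  G: (2/61) * 5 = 10/61
Sum = (40 + 36 + 24 + 27 + 10)/61 = 137/61

L = 137/61 = 2.2459 bits/symbol


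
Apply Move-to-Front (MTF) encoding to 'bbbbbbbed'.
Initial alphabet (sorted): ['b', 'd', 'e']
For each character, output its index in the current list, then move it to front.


MTF encoding:
'b': index 0 in ['b', 'd', 'e'] -> ['b', 'd', 'e']
'b': index 0 in ['b', 'd', 'e'] -> ['b', 'd', 'e']
'b': index 0 in ['b', 'd', 'e'] -> ['b', 'd', 'e']
'b': index 0 in ['b', 'd', 'e'] -> ['b', 'd', 'e']
'b': index 0 in ['b', 'd', 'e'] -> ['b', 'd', 'e']
'b': index 0 in ['b', 'd', 'e'] -> ['b', 'd', 'e']
'b': index 0 in ['b', 'd', 'e'] -> ['b', 'd', 'e']
'e': index 2 in ['b', 'd', 'e'] -> ['e', 'b', 'd']
'd': index 2 in ['e', 'b', 'd'] -> ['d', 'e', 'b']


Output: [0, 0, 0, 0, 0, 0, 0, 2, 2]


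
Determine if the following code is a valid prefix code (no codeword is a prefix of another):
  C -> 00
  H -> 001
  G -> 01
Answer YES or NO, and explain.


Checking each pair (does one codeword prefix another?):
  C='00' vs H='001': prefix -- VIOLATION

NO -- this is NOT a valid prefix code. C (00) is a prefix of H (001).


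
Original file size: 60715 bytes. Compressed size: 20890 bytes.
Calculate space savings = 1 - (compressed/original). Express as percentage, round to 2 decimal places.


ratio = compressed/original = 20890/60715 = 0.344067
savings = 1 - ratio = 1 - 0.344067 = 0.655933
as a percentage: 0.655933 * 100 = 65.59%

Space savings = 1 - 20890/60715 = 65.59%


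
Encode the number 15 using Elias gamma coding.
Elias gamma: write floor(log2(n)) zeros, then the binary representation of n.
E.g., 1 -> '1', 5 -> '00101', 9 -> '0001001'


num_bits = floor(log2(15)) + 1 = 4
leading_zeros = num_bits - 1 = 3
binary(15) = 1111

Elias gamma(15) = '000' + '1111' = 0001111 (7 bits)


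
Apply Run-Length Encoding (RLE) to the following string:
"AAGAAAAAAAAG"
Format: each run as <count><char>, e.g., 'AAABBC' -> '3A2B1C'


Scanning runs left to right:
  i=0: run of 'A' x 2 -> '2A'
  i=2: run of 'G' x 1 -> '1G'
  i=3: run of 'A' x 8 -> '8A'
  i=11: run of 'G' x 1 -> '1G'

RLE = 2A1G8A1G


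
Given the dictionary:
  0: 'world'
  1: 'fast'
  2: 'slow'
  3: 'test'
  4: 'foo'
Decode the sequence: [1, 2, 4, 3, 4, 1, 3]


Look up each index in the dictionary:
  1 -> 'fast'
  2 -> 'slow'
  4 -> 'foo'
  3 -> 'test'
  4 -> 'foo'
  1 -> 'fast'
  3 -> 'test'

Decoded: "fast slow foo test foo fast test"


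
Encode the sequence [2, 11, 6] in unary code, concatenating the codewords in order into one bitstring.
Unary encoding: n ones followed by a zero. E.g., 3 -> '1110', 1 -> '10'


Encode each number as n ones followed by a terminating 0:
  2 -> 110 (3 bits)
  11 -> 111111111110 (12 bits)
  6 -> 1111110 (7 bits)
Total length = 3 + 12 + 7 = 22 bits.

Unary([2, 11, 6]) = 1101111111111101111110 (22 bits)


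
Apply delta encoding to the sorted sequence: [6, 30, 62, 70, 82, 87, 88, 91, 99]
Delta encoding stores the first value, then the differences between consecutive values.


First value: 6
Deltas:
  30 - 6 = 24
  62 - 30 = 32
  70 - 62 = 8
  82 - 70 = 12
  87 - 82 = 5
  88 - 87 = 1
  91 - 88 = 3
  99 - 91 = 8


Delta encoded: [6, 24, 32, 8, 12, 5, 1, 3, 8]


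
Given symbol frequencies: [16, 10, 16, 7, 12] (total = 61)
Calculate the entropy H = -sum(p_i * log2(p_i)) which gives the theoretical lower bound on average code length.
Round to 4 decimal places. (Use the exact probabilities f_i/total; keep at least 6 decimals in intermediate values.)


Per-symbol terms -p_i * log2(p_i) with p_i = f_i/61:
  p = 16/61 = 0.262295: log2(p) = -1.930737, -p*log2(p) = 0.506423
  p = 10/61 = 0.163934: log2(p) = -2.608809, -p*log2(p) = 0.427674
  p = 16/61 = 0.262295: log2(p) = -1.930737, -p*log2(p) = 0.506423
  p = 7/61 = 0.114754: log2(p) = -3.123382, -p*log2(p) = 0.358421
  p = 12/61 = 0.196721: log2(p) = -2.345775, -p*log2(p) = 0.461464
H = 0.506423 + 0.427674 + 0.506423 + 0.358421 + 0.461464 = 2.260405

H = 2.2604 bits/symbol


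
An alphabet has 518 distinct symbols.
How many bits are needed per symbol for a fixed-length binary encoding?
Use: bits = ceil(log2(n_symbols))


log2(518) = 9.0168
Bracket: 2^9 = 512 < 518 <= 2^10 = 1024
So ceil(log2(518)) = 10

bits = ceil(log2(518)) = ceil(9.0168) = 10 bits


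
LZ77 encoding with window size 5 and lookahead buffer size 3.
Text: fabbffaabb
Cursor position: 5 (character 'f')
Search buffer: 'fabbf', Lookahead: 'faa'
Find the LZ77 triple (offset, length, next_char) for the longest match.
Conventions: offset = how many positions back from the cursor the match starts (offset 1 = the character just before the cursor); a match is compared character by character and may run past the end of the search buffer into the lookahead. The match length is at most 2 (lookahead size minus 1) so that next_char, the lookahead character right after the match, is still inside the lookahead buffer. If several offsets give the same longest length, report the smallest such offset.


Try each offset into the search buffer:
  offset=1 (pos 4, char 'f'): match length 1
  offset=2 (pos 3, char 'b'): match length 0
  offset=3 (pos 2, char 'b'): match length 0
  offset=4 (pos 1, char 'a'): match length 0
  offset=5 (pos 0, char 'f'): match length 2
Longest match has length 2 at offset 5.
next_char = character at position 5 + 2 = 7 -> 'a'

Best match: offset=5, length=2 (matching 'fa' starting at position 0)
LZ77 triple: (5, 2, 'a')
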